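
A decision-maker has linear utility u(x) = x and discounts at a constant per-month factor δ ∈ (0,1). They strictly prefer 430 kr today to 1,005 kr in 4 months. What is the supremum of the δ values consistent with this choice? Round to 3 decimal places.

δ < 0.809

Comparing present values: 430 > δ^4·1005.
Hence δ^4 < 430/1005 = 0.42786, and x ↦ x^(1/4) is increasing on (0,∞).
δ < (430/1005)^(1/4) ≈ 0.809.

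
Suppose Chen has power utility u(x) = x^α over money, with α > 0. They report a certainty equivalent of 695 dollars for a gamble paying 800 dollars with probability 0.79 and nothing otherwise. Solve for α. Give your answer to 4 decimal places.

α ≈ 1.6754

Since u(0) = 0, the lottery's EU is 0.79·800^α.
Equating: 695^α = 0.79·800^α, i.e. 0.8688^α = 0.79.
Take logs: α = ln 0.79 / ln(695/800) ≈ 1.675356.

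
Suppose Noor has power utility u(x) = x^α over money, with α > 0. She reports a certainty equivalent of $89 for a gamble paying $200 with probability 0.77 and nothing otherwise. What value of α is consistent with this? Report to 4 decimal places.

The lottery's expected utility is 0.77·u(200) + 0.23·u(0) = 0.77·200^α (since u(0) = 0 for α > 0).
Indifference: 89^α = 0.77·200^α, so (89/200)^α = 0.77.
Taking logs: α·ln(89/200) = ln(0.77), so α = -0.2613648 / -0.8096810 ≈ 0.3228.

α ≈ 0.3228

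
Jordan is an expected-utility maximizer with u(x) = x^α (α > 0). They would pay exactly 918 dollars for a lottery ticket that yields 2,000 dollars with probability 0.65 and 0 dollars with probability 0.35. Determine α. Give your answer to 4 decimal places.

α ≈ 0.5532

Since u(0) = 0, the lottery's EU is 0.65·2000^α.
Indifference: 918^α = 0.65·2000^α, so (918/2000)^α = 0.65.
Take logs: α = ln 0.65 / ln(918/2000) ≈ 0.553204.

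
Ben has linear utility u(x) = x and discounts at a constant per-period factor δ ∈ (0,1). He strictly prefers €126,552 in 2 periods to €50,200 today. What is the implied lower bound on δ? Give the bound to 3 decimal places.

The preference means 50200 < δ^2·126552.
Hence δ^2 > 50200/126552 = 0.39667, and x ↦ x^(1/2) is increasing on (0,∞).
δ > 0.39667^(1/2) = 0.630.

δ > 0.630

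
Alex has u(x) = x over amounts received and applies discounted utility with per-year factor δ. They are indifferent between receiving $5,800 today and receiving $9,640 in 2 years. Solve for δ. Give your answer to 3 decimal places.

Indifference means u(5800) = δ^2 · u(9640), so δ^2 = u(5800)/u(9640).
With u(x) = x: δ^2 = 5800/9640 = 0.60166.
Taking the square root: δ = 0.60166^(1/2) ≈ 0.776.

δ ≈ 0.776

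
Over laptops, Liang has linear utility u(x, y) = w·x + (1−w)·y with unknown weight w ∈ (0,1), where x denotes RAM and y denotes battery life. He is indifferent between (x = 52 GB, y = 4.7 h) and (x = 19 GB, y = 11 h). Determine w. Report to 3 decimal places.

w = 0.160

Equating utilities: w·52 + (1−w)·4.7 = w·19 + (1−w)·11.
Collecting terms: w·33 = (1−w)·6.3.
So w/(1−w) = 6.3/33 = 0.1909, giving w = 6.3/(33+6.3) = 0.160.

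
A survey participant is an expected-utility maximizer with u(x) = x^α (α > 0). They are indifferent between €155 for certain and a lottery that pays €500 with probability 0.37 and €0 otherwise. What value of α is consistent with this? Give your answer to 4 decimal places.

α ≈ 0.8489

The lottery's expected utility is 0.37·u(500) + 0.63·u(0) = 0.37·500^α (since u(0) = 0 for α > 0).
Indifference: 155^α = 0.37·500^α, so (155/500)^α = 0.37.
α = ln(0.37) / ln(155/500) = -0.9942523/-1.1711830 ≈ 0.8489.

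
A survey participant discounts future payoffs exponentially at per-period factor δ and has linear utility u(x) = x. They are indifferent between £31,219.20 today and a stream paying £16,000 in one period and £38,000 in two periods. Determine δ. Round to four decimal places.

δ ≈ 0.7200

Present value of the stream is 16000·δ + 38000·δ². Indifference gives 16000δ + 38000δ² = 31219.20.
That is, 38000δ² + 16000δ − 31219.20 = 0, a quadratic in δ.
By the quadratic formula (taking the positive root), δ = (−16000 + √5001318400.00) / 76000 ≈ 0.7200.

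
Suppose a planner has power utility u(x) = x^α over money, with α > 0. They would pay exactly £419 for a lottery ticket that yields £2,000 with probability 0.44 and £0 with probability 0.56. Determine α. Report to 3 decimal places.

Since u(0) = 0, the lottery's EU is 0.44·2000^α.
Equating: 419^α = 0.44·2000^α, i.e. 0.2095^α = 0.44.
Take logs: α = ln 0.44 / ln(419/2000) ≈ 0.52525.

α ≈ 0.525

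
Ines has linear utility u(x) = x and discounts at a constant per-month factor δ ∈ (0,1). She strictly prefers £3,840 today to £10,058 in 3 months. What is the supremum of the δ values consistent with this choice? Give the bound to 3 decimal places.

The preference means 3840 > δ^3·10058.
Dividing by 10058: δ^3 < 0.38179. Both sides are positive, so the cube root keeps the direction.
δ < (3840/10058)^(1/3) ≈ 0.725.

δ < 0.725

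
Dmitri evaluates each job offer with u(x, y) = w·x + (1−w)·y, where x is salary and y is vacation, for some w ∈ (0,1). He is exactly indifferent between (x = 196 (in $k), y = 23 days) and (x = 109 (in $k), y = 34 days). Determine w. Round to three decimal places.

w = 0.112

Equating utilities: w·196 + (1−w)·23 = w·109 + (1−w)·34.
w·(196−109) = (1−w)·(34−23), i.e. w·87 = (1−w)·11.
So w/(1−w) = 11/87 = 0.1264, giving w = 11/(87+11) = 0.112.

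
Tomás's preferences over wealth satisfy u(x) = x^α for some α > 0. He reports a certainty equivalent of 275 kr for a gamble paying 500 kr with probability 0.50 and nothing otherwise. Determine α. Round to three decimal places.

The lottery's expected utility is 0.50·u(500) + 0.50·u(0) = 0.50·500^α (since u(0) = 0 for α > 0).
Equating: 275^α = 0.50·500^α, i.e. 0.5500^α = 0.50.
Taking logs: α·ln(275/500) = ln(0.50), so α = -0.693147 / -0.597837 ≈ 1.159.

α ≈ 1.159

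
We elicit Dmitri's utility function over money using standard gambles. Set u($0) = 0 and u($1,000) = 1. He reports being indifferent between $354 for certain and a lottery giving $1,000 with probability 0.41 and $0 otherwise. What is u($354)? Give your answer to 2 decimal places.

0.41

u($354) equals the lottery's expected utility: 0.41·1 + 0.59·0 = 0.41.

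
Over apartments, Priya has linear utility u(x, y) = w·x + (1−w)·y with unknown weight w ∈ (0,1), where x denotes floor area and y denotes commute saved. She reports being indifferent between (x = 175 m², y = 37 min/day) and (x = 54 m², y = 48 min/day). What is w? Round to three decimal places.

Equating utilities: w·175 + (1−w)·37 = w·54 + (1−w)·48.
w·(175−54) = (1−w)·(48−37), i.e. w·121 = (1−w)·11.
The marginal rate of substitution is 11/121, so w = 11/(121+11) = 0.083.

w = 0.083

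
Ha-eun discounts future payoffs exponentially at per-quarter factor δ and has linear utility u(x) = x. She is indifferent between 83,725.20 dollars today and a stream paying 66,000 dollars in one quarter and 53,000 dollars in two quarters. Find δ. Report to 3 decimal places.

Present value of the stream is 66000·δ + 53000·δ². Indifference gives 66000δ + 53000δ² = 83725.20.
That is, 53000δ² + 66000δ − 83725.20 = 0, a quadratic in δ.
δ = (−66000 + √(66000² + 4·53000·83725.20)) / (2·53000) = (−66000 + √22105742400.00) / 106000 ≈ 0.780.

δ ≈ 0.780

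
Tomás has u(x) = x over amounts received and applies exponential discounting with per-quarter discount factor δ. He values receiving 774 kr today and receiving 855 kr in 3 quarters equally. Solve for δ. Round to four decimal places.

δ ≈ 0.9674

The payoff in 3 quarters is discounted by δ^3, so u(774) = δ^3·u(855) and δ^3 = u(774)/u(855).
With u(x) = x: δ^3 = 774/855 = 0.90526.
So δ = 0.90526^(1/3) ≈ 0.9674.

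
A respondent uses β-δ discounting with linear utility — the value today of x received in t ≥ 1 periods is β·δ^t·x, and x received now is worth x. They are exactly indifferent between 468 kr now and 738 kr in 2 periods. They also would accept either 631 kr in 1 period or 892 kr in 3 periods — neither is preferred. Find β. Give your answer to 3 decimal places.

The second indifference involves only future payoffs, so β cancels: β·δ^1·631 = β·δ^3·892, giving δ^2 = 631/892 = 0.70740, so δ = 0.84107.
The first indifference: 468 = β·δ^2·738, so β = 468/(δ^2·738) = 468/(0.70740·738) ≈ 0.896.

β ≈ 0.896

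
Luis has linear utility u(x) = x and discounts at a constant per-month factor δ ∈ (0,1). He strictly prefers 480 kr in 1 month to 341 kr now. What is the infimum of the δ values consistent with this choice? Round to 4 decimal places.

Under u(x) = x this choice says 341 < δ·480.
So δ > 341/480 = 0.71042.

δ > 0.7104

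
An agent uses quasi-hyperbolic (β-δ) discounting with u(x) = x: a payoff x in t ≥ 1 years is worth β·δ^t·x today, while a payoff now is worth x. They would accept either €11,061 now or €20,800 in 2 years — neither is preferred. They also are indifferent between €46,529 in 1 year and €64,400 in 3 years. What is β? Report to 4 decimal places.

From the later pair, β·δ^1·46529 = β·δ^3·64400; dividing through, δ^2 = 46529/64400 = 0.72250, so δ = 0.85000.
Substituting δ into 11061 = β·δ^2·20800: β = 11061/(15028.000) ≈ 0.7360.

β ≈ 0.7360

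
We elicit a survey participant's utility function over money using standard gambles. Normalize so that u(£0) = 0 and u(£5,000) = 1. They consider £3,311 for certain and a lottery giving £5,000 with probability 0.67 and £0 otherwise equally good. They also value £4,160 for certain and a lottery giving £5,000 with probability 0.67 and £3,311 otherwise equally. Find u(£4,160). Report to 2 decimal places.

0.89

From the first indifference, u(£3,311) = 0.67·u(£5,000) + 0.33·u(£0) = 0.67·1 + 0.33·0 = 0.67.
Chaining: u(£4,160) = 0.67·1.00 + 0.33·0.67 = 0.8911.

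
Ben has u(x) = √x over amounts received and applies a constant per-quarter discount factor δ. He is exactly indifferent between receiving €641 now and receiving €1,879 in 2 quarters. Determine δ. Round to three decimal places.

The payoff in 2 quarters is discounted by δ^2, so u(641) = δ^2·u(1879) and δ^2 = u(641)/u(1879).
With u(x) = √x: δ^2 = √641/√1879 = √(641/1879) = 0.58407.
Taking the square root: δ = 0.58407^(1/2) ≈ 0.764.

δ ≈ 0.764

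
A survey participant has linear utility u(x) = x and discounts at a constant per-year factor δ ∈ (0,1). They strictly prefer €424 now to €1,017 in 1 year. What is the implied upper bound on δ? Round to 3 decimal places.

δ < 0.417

Comparing present values: 424 > δ·1017.
So δ < 424/1017 = 0.41691.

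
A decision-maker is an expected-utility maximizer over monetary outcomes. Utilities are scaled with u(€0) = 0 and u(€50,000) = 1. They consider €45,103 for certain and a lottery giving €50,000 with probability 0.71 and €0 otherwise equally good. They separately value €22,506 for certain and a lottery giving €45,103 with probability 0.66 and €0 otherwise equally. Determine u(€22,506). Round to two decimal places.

0.47

The first gamble pins u(€45,103): it must equal 0.71·1 + 0.29·0 = 0.71.
Then u(€22,506) = 0.66·u(€45,103) + 0.34·u(€0) = 0.66·0.71 + 0.34·0.00 = 0.4686.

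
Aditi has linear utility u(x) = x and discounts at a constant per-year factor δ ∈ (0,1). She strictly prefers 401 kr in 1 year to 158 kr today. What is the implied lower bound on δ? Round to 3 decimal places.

δ > 0.394

The preference means 158 < δ·401.
Dividing through by 401 gives δ > 0.39401.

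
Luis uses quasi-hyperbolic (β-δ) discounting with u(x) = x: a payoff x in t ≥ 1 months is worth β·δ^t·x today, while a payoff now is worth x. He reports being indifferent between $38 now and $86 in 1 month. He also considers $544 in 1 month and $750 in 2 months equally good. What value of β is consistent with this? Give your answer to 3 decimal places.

The second indifference involves only future payoffs, so β cancels: β·δ^1·544 = β·δ^2·750, giving δ = 544/750 = 0.72533.
Substituting δ into 38 = β·δ·86: β = 38/(62.379) ≈ 0.609.

β ≈ 0.609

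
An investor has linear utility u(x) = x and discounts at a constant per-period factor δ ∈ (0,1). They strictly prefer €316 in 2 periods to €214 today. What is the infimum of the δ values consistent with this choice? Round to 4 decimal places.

δ > 0.8229

Comparing present values: 214 < δ^2·316.
Dividing by 316: δ^2 > 0.67722. Both sides are positive, so the square root keeps the direction.
δ > 0.67722^(1/2) = 0.8229.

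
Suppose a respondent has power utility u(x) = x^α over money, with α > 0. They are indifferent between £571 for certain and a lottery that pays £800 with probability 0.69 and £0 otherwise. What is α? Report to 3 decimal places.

Since u(0) = 0, the lottery's EU is 0.69·800^α.
Indifference: 571^α = 0.69·800^α, so (571/800)^α = 0.69.
Take logs: α = ln 0.69 / ln(571/800) ≈ 1.10035.

α ≈ 1.100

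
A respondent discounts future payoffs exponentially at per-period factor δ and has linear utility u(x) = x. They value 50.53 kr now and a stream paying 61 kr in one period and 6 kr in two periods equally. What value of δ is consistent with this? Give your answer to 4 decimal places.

δ ≈ 0.7700

The stream is worth 61δ + 6δ² today, so 61δ + 6δ² = 50.53.
That is, 6δ² + 61δ − 50.53 = 0, a quadratic in δ.
The positive root is δ = [−61 + √(61² + 4·6·50.53)] / (2·6) = (−61 + 70.240)/12 ≈ 0.7700.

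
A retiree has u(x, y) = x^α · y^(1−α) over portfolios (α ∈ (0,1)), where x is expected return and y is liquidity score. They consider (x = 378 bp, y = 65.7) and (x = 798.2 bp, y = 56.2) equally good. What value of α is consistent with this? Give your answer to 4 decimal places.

α ≈ 0.1728

Indifference: 378^α · 65.7^(1−α) = 798.2^α · 56.2^(1−α).
Taking logs: α·ln 378 + (1−α)·ln 65.7 = α·ln 798.2 + (1−α)·ln 56.2, i.e. α·-0.7474650 = (1−α)·-0.1561822.
Thus α·(-0.9036472) = -0.1561822, so α = -0.1561822/-0.9036472 ≈ 0.1728.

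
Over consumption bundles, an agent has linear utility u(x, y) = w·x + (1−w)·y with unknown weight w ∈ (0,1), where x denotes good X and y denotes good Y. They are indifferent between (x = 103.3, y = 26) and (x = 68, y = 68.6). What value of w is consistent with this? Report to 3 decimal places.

Equating utilities: w·103.3 + (1−w)·26 = w·68 + (1−w)·68.6.
Rearranging, 35.3·w − 42.6·(1−w) = 0.
The marginal rate of substitution is 42.6/35.3, so w = 42.6/(35.3+42.6) = 0.547.

w = 0.547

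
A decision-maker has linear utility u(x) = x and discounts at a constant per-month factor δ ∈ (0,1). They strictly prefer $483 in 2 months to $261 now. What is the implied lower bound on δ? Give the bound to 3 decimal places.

Under u(x) = x this choice says 261 < δ^2·483.
So δ^2 > 261/483 = 0.54037; taking the square root of both positive sides preserves the inequality.
δ > (261/483)^(1/2) ≈ 0.735.

δ > 0.735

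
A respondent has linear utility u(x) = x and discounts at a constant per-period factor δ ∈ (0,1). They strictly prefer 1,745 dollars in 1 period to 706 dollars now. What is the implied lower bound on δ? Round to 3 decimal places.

Under u(x) = x this choice says 706 < δ·1745.
Dividing through by 1745 gives δ > 0.40458.

δ > 0.405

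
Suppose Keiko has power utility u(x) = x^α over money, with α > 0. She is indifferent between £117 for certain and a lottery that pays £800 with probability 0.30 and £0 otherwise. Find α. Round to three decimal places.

α ≈ 0.626

Since u(0) = 0, the lottery's EU is 0.30·800^α.
Equating: 117^α = 0.30·800^α, i.e. 0.1462^α = 0.30.
α = ln(0.30) / ln(117/800) = -1.203973/-1.922438 ≈ 0.626.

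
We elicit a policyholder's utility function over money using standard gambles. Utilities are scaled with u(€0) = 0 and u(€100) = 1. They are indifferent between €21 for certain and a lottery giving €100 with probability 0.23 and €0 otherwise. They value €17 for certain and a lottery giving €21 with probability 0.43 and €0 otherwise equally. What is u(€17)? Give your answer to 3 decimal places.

From the first indifference, u(€21) = 0.23·u(€100) + 0.77·u(€0) = 0.23·1 + 0.77·0 = 0.23.
Then u(€17) = 0.43·u(€21) + 0.57·u(€0) = 0.43·0.23 + 0.57·0.00 = 0.0989.

0.099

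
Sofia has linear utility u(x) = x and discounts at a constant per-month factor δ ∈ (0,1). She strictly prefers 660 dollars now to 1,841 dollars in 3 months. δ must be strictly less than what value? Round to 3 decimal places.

Comparing present values: 660 > δ^3·1841.
Dividing by 1841: δ^3 < 0.35850. Both sides are positive, so the cube root keeps the direction.
δ < (660/1841)^(1/3) ≈ 0.710.

δ < 0.710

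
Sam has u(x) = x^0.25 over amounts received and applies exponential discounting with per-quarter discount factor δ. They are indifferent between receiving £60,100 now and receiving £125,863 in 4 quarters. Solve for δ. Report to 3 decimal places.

Indifference means u(60100) = δ^4 · u(125863), so δ^4 = u(60100)/u(125863).
Since u(x) = x^0.25, δ^4 = (60100/125863)^0.25 = 0.47750^0.25 = 0.83127.
Hence δ = (0.83127)^(1/4) = 0.95485.

δ ≈ 0.955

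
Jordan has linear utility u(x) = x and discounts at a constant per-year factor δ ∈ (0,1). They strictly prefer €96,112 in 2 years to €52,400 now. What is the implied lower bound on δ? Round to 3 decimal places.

The preference means 52400 < δ^2·96112.
So δ^2 > 52400/96112 = 0.54520; taking the square root of both positive sides preserves the inequality.
δ > 0.54520^(1/2) = 0.738.

δ > 0.738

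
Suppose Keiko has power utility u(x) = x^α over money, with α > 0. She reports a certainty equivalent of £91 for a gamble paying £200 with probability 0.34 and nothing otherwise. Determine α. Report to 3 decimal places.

α ≈ 1.370

EU(lottery) = 0.34·200^α + 0.66·0 = 0.34·200^α.
Equating: 91^α = 0.34·200^α, i.e. 0.4550^α = 0.34.
Take logs: α = ln 0.34 / ln(91/200) ≈ 1.36999.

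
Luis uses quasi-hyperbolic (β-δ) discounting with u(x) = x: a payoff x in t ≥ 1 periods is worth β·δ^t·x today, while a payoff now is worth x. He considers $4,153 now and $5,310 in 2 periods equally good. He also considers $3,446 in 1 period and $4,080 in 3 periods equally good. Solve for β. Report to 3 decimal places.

β ≈ 0.926

The second indifference involves only future payoffs, so β cancels: β·δ^1·3446 = β·δ^3·4080, giving δ^2 = 3446/4080 = 0.84461, so δ = 0.91903.
Now use the now-vs-future pair: 4153 = β·δ^2·5310 gives β = 4153/(0.84461·5310) ≈ 0.926.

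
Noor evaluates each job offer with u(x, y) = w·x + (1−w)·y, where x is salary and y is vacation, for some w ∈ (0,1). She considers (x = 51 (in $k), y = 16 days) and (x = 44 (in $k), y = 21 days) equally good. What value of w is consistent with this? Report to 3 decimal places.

w = 0.417

Equating utilities: w·51 + (1−w)·16 = w·44 + (1−w)·21.
Collecting terms: w·7 = (1−w)·5.
So w/(1−w) = 5/7 = 0.7143, giving w = 5/(7+5) = 0.417.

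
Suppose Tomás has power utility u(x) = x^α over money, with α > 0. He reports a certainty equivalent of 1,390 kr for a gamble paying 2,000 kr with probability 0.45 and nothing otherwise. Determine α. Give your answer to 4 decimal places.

α ≈ 2.1946

Since u(0) = 0, the lottery's EU is 0.45·2000^α.
Equating: 1390^α = 0.45·2000^α, i.e. 0.6950^α = 0.45.
α = ln(0.45) / ln(1390/2000) = -0.7985077/-0.3638434 ≈ 2.1946.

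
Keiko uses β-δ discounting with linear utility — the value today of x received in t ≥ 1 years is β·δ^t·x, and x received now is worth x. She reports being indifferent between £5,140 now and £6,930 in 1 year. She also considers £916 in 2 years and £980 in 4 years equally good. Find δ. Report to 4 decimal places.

Both payoffs in the second observation are in the future, so β drops out: δ^2·916 = δ^4·980 ⇒ δ^2 = 916/980 = 0.93469, so δ = 0.96680.

δ ≈ 0.9668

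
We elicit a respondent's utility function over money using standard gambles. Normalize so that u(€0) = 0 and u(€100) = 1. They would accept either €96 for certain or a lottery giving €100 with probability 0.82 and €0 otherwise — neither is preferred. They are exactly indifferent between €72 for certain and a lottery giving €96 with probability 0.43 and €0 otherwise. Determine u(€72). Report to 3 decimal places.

0.353

The first gamble pins u(€96): it must equal 0.82·1 + 0.18·0 = 0.82.
Then u(€72) = 0.43·u(€96) + 0.57·u(€0) = 0.43·0.82 + 0.57·0.00 = 0.3526.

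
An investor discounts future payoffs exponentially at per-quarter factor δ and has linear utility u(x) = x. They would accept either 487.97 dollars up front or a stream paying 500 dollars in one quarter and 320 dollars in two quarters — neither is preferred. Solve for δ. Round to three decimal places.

Equating present values: 487.97 = 500δ + 320δ².
Rearranged: 320δ² + 500δ − 487.97 = 0.
The positive root is δ = [−500 + √(500² + 4·320·487.97)] / (2·320) = (−500 + 935.201)/640 ≈ 0.680.

δ ≈ 0.680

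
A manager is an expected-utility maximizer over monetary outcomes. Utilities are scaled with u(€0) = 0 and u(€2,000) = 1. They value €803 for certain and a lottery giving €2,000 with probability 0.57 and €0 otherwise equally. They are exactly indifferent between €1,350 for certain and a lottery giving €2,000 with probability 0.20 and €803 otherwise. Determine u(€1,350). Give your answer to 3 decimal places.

From the first indifference, u(€803) = 0.57·u(€2,000) + 0.43·u(€0) = 0.57·1 + 0.43·0 = 0.57.
The second indifference gives u(€1,350) = 0.20·u(€2,000) + 0.80·u(€803) = 0.20·1.00 + 0.80·0.57 = 0.6560.

0.656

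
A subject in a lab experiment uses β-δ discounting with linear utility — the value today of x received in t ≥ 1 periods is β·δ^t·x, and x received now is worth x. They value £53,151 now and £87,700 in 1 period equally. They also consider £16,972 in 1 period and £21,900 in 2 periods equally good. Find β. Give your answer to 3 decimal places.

Both payoffs in the second observation are in the future, so β drops out: δ^1·16972 = δ^2·21900 ⇒ δ = 16972/21900 = 0.77498.
Substituting δ into 53151 = β·δ·87700: β = 53151/(67965.498) ≈ 0.782.

β ≈ 0.782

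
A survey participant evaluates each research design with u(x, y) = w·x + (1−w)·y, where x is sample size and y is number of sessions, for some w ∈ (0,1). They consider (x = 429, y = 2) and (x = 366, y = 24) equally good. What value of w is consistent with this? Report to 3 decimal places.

u(429,2) = u(366,24) means w·429 + (1−w)·2 = w·366 + (1−w)·24.
Rearranging, 63·w − 22·(1−w) = 0.
Hence w = 22/(63+22) = 22/85 = 0.259.

w = 0.259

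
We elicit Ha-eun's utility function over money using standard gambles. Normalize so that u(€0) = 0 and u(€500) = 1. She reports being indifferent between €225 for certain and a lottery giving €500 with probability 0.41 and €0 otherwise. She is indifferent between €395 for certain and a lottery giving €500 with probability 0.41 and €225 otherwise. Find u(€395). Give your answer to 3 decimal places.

0.652

The first gamble pins u(€225): it must equal 0.41·1 + 0.59·0 = 0.41.
Then u(€395) = 0.41·u(€500) + 0.59·u(€225) = 0.41·1.00 + 0.59·0.41 = 0.6519.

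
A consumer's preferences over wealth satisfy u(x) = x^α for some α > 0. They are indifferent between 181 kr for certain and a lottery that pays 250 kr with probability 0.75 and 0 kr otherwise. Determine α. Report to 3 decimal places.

EU(lottery) = 0.75·250^α + 0.25·0 = 0.75·250^α.
Equating: 181^α = 0.75·250^α, i.e. 0.7240^α = 0.75.
α = ln(0.75) / ln(181/250) = -0.287682/-0.322964 ≈ 0.891.

α ≈ 0.891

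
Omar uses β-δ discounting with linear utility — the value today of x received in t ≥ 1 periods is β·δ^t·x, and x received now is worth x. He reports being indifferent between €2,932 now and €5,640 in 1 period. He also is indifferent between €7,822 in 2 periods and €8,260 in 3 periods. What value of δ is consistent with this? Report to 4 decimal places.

Both payoffs in the second observation are in the future, so β drops out: δ^2·7822 = δ^3·8260 ⇒ δ = 7822/8260 = 0.94697.

δ ≈ 0.9470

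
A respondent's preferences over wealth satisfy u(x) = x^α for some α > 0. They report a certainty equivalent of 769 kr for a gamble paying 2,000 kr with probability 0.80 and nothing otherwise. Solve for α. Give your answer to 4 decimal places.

α ≈ 0.2335

The lottery's expected utility is 0.80·u(2000) + 0.20·u(0) = 0.80·2000^α (since u(0) = 0 for α > 0).
Equating: 769^α = 0.80·2000^α, i.e. 0.3845^α = 0.80.
Take logs: α = ln 0.80 / ln(769/2000) ≈ 0.233460.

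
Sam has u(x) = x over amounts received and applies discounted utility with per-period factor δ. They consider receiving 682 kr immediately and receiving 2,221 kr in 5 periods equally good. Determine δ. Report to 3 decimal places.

δ ≈ 0.790

Indifference means u(682) = δ^5 · u(2221), so δ^5 = u(682)/u(2221).
With u(x) = x: δ^5 = 682/2221 = 0.30707.
Taking the 5th root: δ = 0.30707^(1/5) ≈ 0.790.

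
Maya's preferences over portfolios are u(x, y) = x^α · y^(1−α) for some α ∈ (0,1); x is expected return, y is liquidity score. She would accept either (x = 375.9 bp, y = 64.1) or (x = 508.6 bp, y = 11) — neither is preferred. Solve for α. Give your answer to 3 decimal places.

The Cobb–Douglas utilities coincide, so 375.9^α·64.1^(1−α) = 508.6^α·11^(1−α).
(375.9/508.6)^α = (11/64.1)^(1−α); take logs: α·ln(375.9/508.6) = (1−α)·ln(11/64.1), i.e. α·-0.302339 = (1−α)·-1.762549.
So α/(1−α) = (-1.762549)/(-0.302339) = 5.829711, and α = 5.829711/6.829711 ≈ 0.854.

α ≈ 0.854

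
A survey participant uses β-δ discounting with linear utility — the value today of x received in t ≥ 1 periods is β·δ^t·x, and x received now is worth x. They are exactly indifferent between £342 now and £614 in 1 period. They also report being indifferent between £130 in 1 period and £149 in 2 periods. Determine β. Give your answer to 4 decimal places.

The second indifference involves only future payoffs, so β cancels: β·δ^1·130 = β·δ^2·149, giving δ = 130/149 = 0.87248.
The first indifference: 342 = β·δ·614, so β = 342/(δ·614) = 342/(0.87248·614) ≈ 0.6384.

β ≈ 0.6384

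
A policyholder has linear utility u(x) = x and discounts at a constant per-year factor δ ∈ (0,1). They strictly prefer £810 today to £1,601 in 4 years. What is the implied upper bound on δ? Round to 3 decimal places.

δ < 0.843

Comparing present values: 810 > δ^4·1601.
Hence δ^4 < 810/1601 = 0.50593, and x ↦ x^(1/4) is increasing on (0,∞).
δ < 0.50593^(1/4) = 0.843.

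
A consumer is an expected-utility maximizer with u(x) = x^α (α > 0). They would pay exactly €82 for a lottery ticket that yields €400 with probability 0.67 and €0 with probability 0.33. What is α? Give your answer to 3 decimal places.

α ≈ 0.253

EU(lottery) = 0.67·400^α + 0.33·0 = 0.67·400^α.
Setting u(82) equal to that: 82^α = 0.67·400^α ⇒ (82/400)^α = 0.67.
α = ln(0.67) / ln(82/400) = -0.400478/-1.584745 ≈ 0.253.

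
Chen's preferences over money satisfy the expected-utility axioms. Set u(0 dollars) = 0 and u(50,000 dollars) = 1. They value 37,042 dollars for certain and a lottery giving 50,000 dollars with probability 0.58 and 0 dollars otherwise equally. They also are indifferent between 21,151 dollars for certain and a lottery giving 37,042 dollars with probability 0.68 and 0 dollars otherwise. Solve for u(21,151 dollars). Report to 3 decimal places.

The first gamble pins u(37,042 dollars): it must equal 0.58·1 + 0.42·0 = 0.58.
The second indifference gives u(21,151 dollars) = 0.68·u(37,042 dollars) + 0.32·u(0 dollars) = 0.68·0.58 + 0.32·0.00 = 0.3944.

0.394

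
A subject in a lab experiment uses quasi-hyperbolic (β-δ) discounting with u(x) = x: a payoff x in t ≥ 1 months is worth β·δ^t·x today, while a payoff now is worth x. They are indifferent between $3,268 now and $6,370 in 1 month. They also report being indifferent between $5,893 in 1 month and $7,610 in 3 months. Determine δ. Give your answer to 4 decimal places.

δ ≈ 0.8800

The second indifference involves only future payoffs, so β cancels: β·δ^1·5893 = β·δ^3·7610, giving δ^2 = 5893/7610 = 0.77438, so δ = 0.87999.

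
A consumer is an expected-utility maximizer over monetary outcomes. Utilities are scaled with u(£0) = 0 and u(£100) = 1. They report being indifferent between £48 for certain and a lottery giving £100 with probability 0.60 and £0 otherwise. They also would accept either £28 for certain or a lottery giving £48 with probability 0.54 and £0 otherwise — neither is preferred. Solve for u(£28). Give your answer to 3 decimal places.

First, u(£48) = 0.60·u(£100) + 0.40·u(£0) = 0.60.
The second indifference gives u(£28) = 0.54·u(£48) + 0.46·u(£0) = 0.54·0.60 + 0.46·0.00 = 0.3240.

0.324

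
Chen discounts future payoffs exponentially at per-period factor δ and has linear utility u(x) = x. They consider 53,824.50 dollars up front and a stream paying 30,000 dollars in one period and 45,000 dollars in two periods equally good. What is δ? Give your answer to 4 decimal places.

δ ≈ 0.8100

Present value of the stream is 30000·δ + 45000·δ². Indifference gives 30000δ + 45000δ² = 53824.50.
So 45000δ² + 30000δ − 53824.50 = 0.
The positive root is δ = [−30000 + √(30000² + 4·45000·53824.50)] / (2·45000) = (−30000 + 102900.000)/90000 ≈ 0.8100.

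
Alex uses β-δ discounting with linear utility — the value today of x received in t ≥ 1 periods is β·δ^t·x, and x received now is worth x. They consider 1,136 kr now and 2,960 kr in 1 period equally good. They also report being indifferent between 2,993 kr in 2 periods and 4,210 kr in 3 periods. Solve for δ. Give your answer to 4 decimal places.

δ ≈ 0.7109

Both payoffs in the second observation are in the future, so β drops out: δ^2·2993 = δ^3·4210 ⇒ δ = 2993/4210 = 0.71093.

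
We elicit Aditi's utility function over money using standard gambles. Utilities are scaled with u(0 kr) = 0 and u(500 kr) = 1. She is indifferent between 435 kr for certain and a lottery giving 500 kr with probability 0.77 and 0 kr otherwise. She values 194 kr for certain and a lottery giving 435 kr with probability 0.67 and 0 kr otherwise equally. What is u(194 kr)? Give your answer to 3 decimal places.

From the first indifference, u(435 kr) = 0.77·u(500 kr) + 0.23·u(0 kr) = 0.77·1 + 0.23·0 = 0.77.
Chaining: u(194 kr) = 0.67·0.77 + 0.33·0.00 = 0.5159.

0.516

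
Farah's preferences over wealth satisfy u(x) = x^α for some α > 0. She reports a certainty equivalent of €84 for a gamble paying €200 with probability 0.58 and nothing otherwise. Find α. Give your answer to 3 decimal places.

Since u(0) = 0, the lottery's EU is 0.58·200^α.
Setting u(84) equal to that: 84^α = 0.58·200^α ⇒ (84/200)^α = 0.58.
α = ln(0.58) / ln(84/200) = -0.544727/-0.867501 ≈ 0.628.

α ≈ 0.628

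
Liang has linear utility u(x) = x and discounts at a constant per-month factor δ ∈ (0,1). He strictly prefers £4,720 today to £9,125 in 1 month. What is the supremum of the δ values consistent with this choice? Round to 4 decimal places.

The preference means 4720 > δ·9125.
Dividing through by 9125 gives δ < 0.51726.

δ < 0.5173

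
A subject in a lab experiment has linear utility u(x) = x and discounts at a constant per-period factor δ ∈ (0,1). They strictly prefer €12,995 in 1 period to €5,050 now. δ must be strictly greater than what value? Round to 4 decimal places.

δ > 0.3886

Comparing present values: 5050 < δ·12995.
Dividing through by 12995 gives δ > 0.38861.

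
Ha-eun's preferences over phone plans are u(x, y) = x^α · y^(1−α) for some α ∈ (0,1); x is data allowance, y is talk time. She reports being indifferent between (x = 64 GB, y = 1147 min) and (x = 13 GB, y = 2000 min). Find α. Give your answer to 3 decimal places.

Set the two utilities equal: 64^α·1147^(1−α) = 13^α·2000^(1−α).
Taking logs: α·ln 64 + (1−α)·ln 1147 = α·ln 13 + (1−α)·ln 2000, i.e. α·1.593934 = (1−α)·0.555997.
So α/(1−α) = (0.555997)/(1.593934) = 0.348821, and α = 0.348821/1.348821 ≈ 0.259.

α ≈ 0.259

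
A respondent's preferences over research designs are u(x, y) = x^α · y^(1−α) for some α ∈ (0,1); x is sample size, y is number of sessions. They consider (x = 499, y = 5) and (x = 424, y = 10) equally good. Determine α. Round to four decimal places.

α ≈ 0.8097

The Cobb–Douglas utilities coincide, so 499^α·5^(1−α) = 424^α·10^(1−α).
Taking logs: α·ln 499 + (1−α)·ln 5 = α·ln 424 + (1−α)·ln 10, i.e. α·0.1628726 = (1−α)·0.6931472.
So α/(1−α) = (0.6931472)/(0.1628726) = 4.2557631, and α = 4.2557631/5.2557631 ≈ 0.8097.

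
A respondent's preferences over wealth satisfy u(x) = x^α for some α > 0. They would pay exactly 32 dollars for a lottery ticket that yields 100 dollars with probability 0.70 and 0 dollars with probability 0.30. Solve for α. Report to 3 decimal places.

The lottery's expected utility is 0.70·u(100) + 0.30·u(0) = 0.70·100^α (since u(0) = 0 for α > 0).
Setting u(32) equal to that: 32^α = 0.70·100^α ⇒ (32/100)^α = 0.70.
Take logs: α = ln 0.70 / ln(32/100) ≈ 0.31303.

α ≈ 0.313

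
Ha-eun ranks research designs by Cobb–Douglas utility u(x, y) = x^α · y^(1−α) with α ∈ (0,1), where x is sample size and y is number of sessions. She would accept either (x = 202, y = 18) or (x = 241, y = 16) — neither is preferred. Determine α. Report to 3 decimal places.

α ≈ 0.400

The Cobb–Douglas utilities coincide, so 202^α·18^(1−α) = 241^α·16^(1−α).
Taking logs: α·ln 202 + (1−α)·ln 18 = α·ln 241 + (1−α)·ln 16, i.e. α·-0.176529 = (1−α)·-0.117783.
Thus α·(-0.294312) = -0.117783, so α = -0.117783/-0.294312 ≈ 0.400.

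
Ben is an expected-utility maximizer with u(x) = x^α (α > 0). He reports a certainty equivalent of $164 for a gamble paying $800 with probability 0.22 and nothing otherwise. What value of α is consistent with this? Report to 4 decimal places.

The lottery's expected utility is 0.22·u(800) + 0.78·u(0) = 0.22·800^α (since u(0) = 0 for α > 0).
Equating: 164^α = 0.22·800^α, i.e. 0.2050^α = 0.22.
Take logs: α = ln 0.22 / ln(164/800) ≈ 0.955439.

α ≈ 0.9554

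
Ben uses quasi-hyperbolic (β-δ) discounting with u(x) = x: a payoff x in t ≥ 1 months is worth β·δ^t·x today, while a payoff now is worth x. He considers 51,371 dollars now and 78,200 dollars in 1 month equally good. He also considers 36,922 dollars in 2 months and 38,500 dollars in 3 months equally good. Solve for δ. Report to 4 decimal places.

δ ≈ 0.9590

Both payoffs in the second observation are in the future, so β drops out: δ^2·36922 = δ^3·38500 ⇒ δ = 36922/38500 = 0.95901.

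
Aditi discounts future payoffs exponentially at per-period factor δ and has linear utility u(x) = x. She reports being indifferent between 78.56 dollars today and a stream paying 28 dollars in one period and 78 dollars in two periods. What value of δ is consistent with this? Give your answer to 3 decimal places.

δ ≈ 0.840

Equating present values: 78.56 = 28δ + 78δ².
That is, 78δ² + 28δ − 78.56 = 0, a quadratic in δ.
The positive root is δ = [−28 + √(28² + 4·78·78.56)] / (2·78) = (−28 + 159.043)/156 ≈ 0.840.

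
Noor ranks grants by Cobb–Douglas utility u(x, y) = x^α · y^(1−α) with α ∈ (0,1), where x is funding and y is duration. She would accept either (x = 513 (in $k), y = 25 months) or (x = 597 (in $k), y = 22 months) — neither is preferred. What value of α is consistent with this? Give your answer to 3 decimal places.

The Cobb–Douglas utilities coincide, so 513^α·25^(1−α) = 597^α·22^(1−α).
(513/597)^α = (22/25)^(1−α); take logs: α·ln(513/597) = (1−α)·ln(22/25), i.e. α·-0.151641 = (1−α)·-0.127833.
With A = -0.151641 and B = -0.127833: α·A = (1−α)·B, so α = B/(A+B) = -0.127833/-0.279474 ≈ 0.457.

α ≈ 0.457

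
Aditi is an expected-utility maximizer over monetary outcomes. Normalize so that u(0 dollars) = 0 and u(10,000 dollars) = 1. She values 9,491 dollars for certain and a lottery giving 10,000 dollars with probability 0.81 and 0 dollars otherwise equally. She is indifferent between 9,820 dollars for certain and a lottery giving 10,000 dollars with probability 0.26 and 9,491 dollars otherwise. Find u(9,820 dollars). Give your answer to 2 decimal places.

0.86

First, u(9,491 dollars) = 0.81·u(10,000 dollars) + 0.19·u(0 dollars) = 0.81.
Chaining: u(9,820 dollars) = 0.26·1.00 + 0.74·0.81 = 0.8594.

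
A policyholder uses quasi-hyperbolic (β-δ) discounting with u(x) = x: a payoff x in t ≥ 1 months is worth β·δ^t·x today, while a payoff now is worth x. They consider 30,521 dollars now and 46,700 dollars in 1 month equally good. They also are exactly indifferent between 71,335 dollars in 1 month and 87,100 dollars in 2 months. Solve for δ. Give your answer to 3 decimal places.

Both payoffs in the second observation are in the future, so β drops out: δ^1·71335 = δ^2·87100 ⇒ δ = 71335/87100 = 0.81900.

δ ≈ 0.819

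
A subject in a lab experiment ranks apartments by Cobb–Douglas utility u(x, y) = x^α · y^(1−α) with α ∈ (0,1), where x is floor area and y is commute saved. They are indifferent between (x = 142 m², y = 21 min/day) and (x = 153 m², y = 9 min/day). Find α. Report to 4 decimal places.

Indifference: 142^α · 21^(1−α) = 153^α · 9^(1−α).
(142/153)^α = (9/21)^(1−α); take logs: α·ln(142/153) = (1−α)·ln(9/21), i.e. α·-0.0746109 = (1−α)·-0.8472979.
So α/(1−α) = (-0.8472979)/(-0.0746109) = 11.3562214, and α = 11.3562214/12.3562214 ≈ 0.9191.

α ≈ 0.9191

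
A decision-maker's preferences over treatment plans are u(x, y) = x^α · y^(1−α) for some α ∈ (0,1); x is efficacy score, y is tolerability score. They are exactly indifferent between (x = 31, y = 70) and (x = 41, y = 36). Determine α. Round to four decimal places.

The Cobb–Douglas utilities coincide, so 31^α·70^(1−α) = 41^α·36^(1−α).
(31/41)^α = (36/70)^(1−α); take logs: α·ln(31/41) = (1−α)·ln(36/70), i.e. α·-0.2795849 = (1−α)·-0.6649763.
So α/(1−α) = (-0.6649763)/(-0.2795849) = 2.3784414, and α = 2.3784414/3.3784414 ≈ 0.7040.

α ≈ 0.7040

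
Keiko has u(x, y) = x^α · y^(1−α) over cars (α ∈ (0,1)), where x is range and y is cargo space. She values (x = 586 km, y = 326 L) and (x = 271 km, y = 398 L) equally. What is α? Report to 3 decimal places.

α ≈ 0.206

Indifference: 586^α · 326^(1−α) = 271^α · 398^(1−α).
Rearrange to (586/271)^α = (398/326)^(1−α) and take logs: α·0.771201 = (1−α)·0.199555.
With A = 0.771201 and B = 0.199555: α·A = (1−α)·B, so α = B/(A+B) = 0.199555/0.970756 ≈ 0.206.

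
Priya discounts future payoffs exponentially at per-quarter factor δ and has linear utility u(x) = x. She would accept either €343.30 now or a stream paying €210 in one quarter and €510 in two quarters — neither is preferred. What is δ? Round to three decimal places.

δ ≈ 0.640

The stream is worth 210δ + 510δ² today, so 210δ + 510δ² = 343.30.
Rearranged: 510δ² + 210δ − 343.30 = 0.
The positive root is δ = [−210 + √(210² + 4·510·343.30)] / (2·510) = (−210 + 862.805)/1020 ≈ 0.640.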